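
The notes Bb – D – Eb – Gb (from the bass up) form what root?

Eb

Bb, D, Eb, Gb are the tones of an Eb minor-major seventh chord (Eb–Gb–Bb–D), making Eb the root.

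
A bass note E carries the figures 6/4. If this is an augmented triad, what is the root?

The figures 6/4 mean the fifth of the chord is in the bass. If E is the fifth of an augmented triad, the root is Ab (chord tones Ab–C–E).

Ab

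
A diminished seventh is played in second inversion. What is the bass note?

In second inversion the fifth is lowest. For A diminished seventh (A–C–Eb–Gb) that is Eb.

Eb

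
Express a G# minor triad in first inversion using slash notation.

First inversion of G# minor has the third (B) in the bass. As a slash chord: G#m/B.

G#m/B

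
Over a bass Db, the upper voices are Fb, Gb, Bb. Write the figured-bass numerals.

4/3

The notes Db, Fb, Gb, Bb stack in thirds as Gb–Bb–Db–Fb — a Gb dominant seventh chord. The bass Db is the fifth, so this is second inversion: figured 4/3.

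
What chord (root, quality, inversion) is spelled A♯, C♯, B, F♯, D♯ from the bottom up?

Reducing to letter names: A#, C#, B, F#, D#. These stack in thirds as B–D#–F#–A#–C# — a B major ninth chord.
With the seventh (A#) in the bass, the chord is in third inversion.

B major ninth, third inversion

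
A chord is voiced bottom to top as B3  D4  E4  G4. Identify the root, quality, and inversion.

E minor seventh, second inversion

Reducing to letter names: B, D, E, G. These stack in thirds as E–G–B–D — an E minor seventh chord.
With the fifth (B) in the bass, the chord is in second inversion (figured bass 4/3).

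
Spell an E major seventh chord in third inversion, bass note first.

D#, E, G#, B

E major seventh is E–G#–B–D#. Third inversion puts the seventh (D#) in the bass, with the remaining tones above: D#, E, G#, B.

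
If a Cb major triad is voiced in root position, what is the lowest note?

In root position the root is lowest. For Cb major (Cb–Eb–Gb) that is Cb.

Cb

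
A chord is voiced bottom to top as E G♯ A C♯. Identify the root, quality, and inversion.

The distinct note names are E, G#, A, C#. Stacked in thirds they read A–C#–E–G#, which is a major seventh chord on A.
E is the fifth of A major seventh; fifth in the bass means second inversion (figured bass 4/3).

A major seventh, second inversion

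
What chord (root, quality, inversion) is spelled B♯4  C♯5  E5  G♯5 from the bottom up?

The pitch classes B#, C#, E, G# arrange in thirds as C#–E–G#–B#: a C# minor-major seventh chord.
B# is the seventh of C# minor-major seventh; seventh in the bass means third inversion (figured bass 4/2).

C# minor-major seventh, third inversion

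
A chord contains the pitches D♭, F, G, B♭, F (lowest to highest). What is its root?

G

Db, F, G, Bb are the tones of a G half-diminished seventh chord (G–Bb–Db–F), making G the root.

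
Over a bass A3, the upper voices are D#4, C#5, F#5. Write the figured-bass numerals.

The notes A, D#, C#, F# stack in thirds as D#–F#–A–C# — a D# half-diminished seventh chord. The bass A is the fifth, so this is second inversion: figured 4/3.

4/3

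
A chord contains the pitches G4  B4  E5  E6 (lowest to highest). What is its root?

E

G, B, E are the tones of an E minor triad (E–G–B), making E the root.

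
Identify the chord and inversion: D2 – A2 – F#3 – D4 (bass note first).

Reducing to letter names: D, A, F#. These stack in thirds as D–F#–A — a D major triad.
D is the root of D major; root in the bass means root position (figured bass 5/3).

D major, root position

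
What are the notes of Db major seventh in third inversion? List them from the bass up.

Spelling Db major seventh: Db–F–Ab–C. In third inversion the seventh is bass, giving C, Db, F, Ab from the bottom.

C, Db, F, Ab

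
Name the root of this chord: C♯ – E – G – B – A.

C#, E, G, B, A are the tones of an A dominant ninth chord (A–C#–E–G–B), making A the root.

A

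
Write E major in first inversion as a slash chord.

First inversion of E major has the third (G#) in the bass. As a slash chord: EM/G#.

EM/G#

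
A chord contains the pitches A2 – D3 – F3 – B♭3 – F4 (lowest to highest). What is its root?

Bb

The distinct letter names are A, D, F, Bb. Arranged as a stack of thirds they read Bb–D–F–A, so Bb is the root (a Bb major seventh chord).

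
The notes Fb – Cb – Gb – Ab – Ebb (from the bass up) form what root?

Fb, Cb, Gb, Ab, Ebb are the tones of an Fb dominant ninth chord (Fb–Ab–Cb–Ebb–Gb), making Fb the root.

Fb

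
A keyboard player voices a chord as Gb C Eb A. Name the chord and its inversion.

A diminished seventh, third inversion

Reducing to letter names: Gb, C, Eb, A. These stack in thirds as A–C–Eb–Gb — an A diminished seventh chord.
The lowest note is Gb, the seventh of the chord, so this is third inversion (figured bass 4/2).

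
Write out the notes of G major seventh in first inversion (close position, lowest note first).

B, D, F#, G

G major seventh is G–B–D–F#. First inversion puts the third (B) in the bass, with the remaining tones above: B, D, F#, G.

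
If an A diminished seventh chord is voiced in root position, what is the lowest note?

In root position the root is lowest. For A diminished seventh (A–C–Eb–Gb) that is A.

A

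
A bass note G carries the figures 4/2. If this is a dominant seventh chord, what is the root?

The figures 4/2 mean the seventh of the chord is in the bass. If G is the seventh of a dominant seventh chord, the root is A (chord tones A–C#–E–G).

A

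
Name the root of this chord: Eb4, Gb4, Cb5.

Cb

Eb, Gb, Cb are the tones of a Cb major triad (Cb–Eb–Gb), making Cb the root.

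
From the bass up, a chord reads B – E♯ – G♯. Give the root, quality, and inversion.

E# diminished, second inversion

Reducing to letter names: B, E#, G#. These stack in thirds as E#–G#–B — an E# diminished triad.
The lowest note is B, the fifth of the chord, so this is second inversion (figured bass 6/4).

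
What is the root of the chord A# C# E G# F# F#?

F#

Reordering A#, C#, E, G#, F# into stacked thirds gives F#–A#–C#–E–G#; the bottom of that stack, F#, is the root.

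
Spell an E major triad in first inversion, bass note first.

G#, B, E

E major is E–G#–B. First inversion puts the third (G#) in the bass, with the remaining tones above: G#, B, E.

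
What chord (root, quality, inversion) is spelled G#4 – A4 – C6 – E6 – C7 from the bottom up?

A minor-major seventh, third inversion

The pitch classes G#, A, C, E arrange in thirds as A–C–E–G#: an A minor-major seventh chord.
With the seventh (G#) in the bass, the chord is in third inversion (figured bass 4/2).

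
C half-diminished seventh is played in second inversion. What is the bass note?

Gb

The fifth of C half-diminished seventh (C–Eb–Gb–Bb) is Gb; that is the bass in second inversion.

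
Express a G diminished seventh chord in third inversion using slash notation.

Gdim7/Fb

Third inversion of G diminished seventh has the seventh (Fb) in the bass. As a slash chord: Gdim7/Fb.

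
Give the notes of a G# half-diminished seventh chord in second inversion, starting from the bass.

D, F#, G#, B

Spelling G# half-diminished seventh: G#–B–D–F#. In second inversion the fifth is bass, giving D, F#, G#, B from the bottom.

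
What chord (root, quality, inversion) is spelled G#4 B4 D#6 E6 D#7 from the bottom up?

E major seventh, first inversion

The pitch classes G#, B, D#, E arrange in thirds as E–G#–B–D#: an E major seventh chord.
With the third (G#) in the bass, the chord is in first inversion (figured bass 6/5).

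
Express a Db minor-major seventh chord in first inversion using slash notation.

First inversion of Db minor-major seventh has the third (Fb) in the bass. As a slash chord: Dbm(maj7)/Fb.

Dbm(maj7)/Fb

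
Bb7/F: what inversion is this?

second inversion

Bb7/F means Bb dominant seventh with F in the bass. F is the fifth of Bb dominant seventh (Bb–D–F–Ab), so this is second inversion.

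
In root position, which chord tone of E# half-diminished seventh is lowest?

The root of E# half-diminished seventh (E#–G#–B–D#) is E#; that is the bass in root position.

E#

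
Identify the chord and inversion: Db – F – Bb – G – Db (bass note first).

The pitch classes Db, F, Bb, G arrange in thirds as G–Bb–Db–F: a G half-diminished seventh chord.
Db is the fifth of G half-diminished seventh; fifth in the bass means second inversion (figured bass 4/3).

G half-diminished seventh, second inversion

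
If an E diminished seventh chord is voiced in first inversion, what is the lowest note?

The third of E diminished seventh (E–G–Bb–Db) is G; that is the bass in first inversion.

G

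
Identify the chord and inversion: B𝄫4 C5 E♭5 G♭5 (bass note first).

Reducing to letter names: Bbb, C, Eb, Gb. These stack in thirds as C–Eb–Gb–Bbb — a C diminished seventh chord.
With the seventh (Bbb) in the bass, the chord is in third inversion (figured bass 4/2).

C diminished seventh, third inversion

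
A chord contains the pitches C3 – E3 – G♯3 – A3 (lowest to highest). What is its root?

A

The distinct letter names are C, E, G#, A. Arranged as a stack of thirds they read A–C–E–G#, so A is the root (an A minor-major seventh chord).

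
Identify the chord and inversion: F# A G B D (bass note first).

The distinct note names are F#, A, G, B, D. Stacked in thirds they read G–B–D–F#–A, which is a major ninth chord on G.
The lowest note is F#, the seventh of the chord, so this is third inversion.

G major ninth, third inversion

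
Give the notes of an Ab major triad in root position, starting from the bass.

Ab major is Ab–C–Eb. Root position puts the root (Ab) in the bass, with the remaining tones above: Ab, C, Eb.

Ab, C, Eb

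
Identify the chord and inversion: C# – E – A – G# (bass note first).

A major seventh, first inversion

The pitch classes C#, E, A, G# arrange in thirds as A–C#–E–G#: an A major seventh chord.
The lowest note is C#, the third of the chord, so this is first inversion (figured bass 6/5).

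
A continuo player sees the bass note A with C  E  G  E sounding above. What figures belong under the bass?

7

The notes A, C, E, G stack in thirds as A–C–E–G — an A minor seventh chord. The bass A is the root, so this is root position: figured 7.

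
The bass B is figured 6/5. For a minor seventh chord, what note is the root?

G#

The figures 6/5 mean the third of the chord is in the bass. If B is the third of a minor seventh chord, the root is G# (chord tones G#–B–D#–F#).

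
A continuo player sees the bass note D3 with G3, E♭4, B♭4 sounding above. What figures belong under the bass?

The notes D, G, Eb, Bb stack in thirds as Eb–G–Bb–D — an Eb major seventh chord. The bass D is the seventh, so this is third inversion: figured 4/2.

4/2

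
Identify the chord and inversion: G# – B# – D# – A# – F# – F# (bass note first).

Reducing to letter names: G#, B#, D#, A#, F#. These stack in thirds as G#–B#–D#–F#–A# — a G# dominant ninth chord.
The lowest note is G#, the root of the chord, so this is root position.

G# dominant ninth, root position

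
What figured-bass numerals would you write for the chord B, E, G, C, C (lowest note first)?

4/2

The notes B, E, G, C stack in thirds as C–E–G–B — a C major seventh chord. The bass B is the seventh, so this is third inversion: figured 4/2.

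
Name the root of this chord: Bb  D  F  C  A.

The distinct letter names are Bb, D, F, C, A. Arranged as a stack of thirds they read Bb–D–F–A–C, so Bb is the root (a Bb major ninth chord).

Bb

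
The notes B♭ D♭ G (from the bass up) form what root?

Bb, Db, G are the tones of a G diminished triad (G–Bb–Db), making G the root.

G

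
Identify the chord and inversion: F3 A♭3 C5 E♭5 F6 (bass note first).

F minor seventh, root position

The pitch classes F, Ab, C, Eb arrange in thirds as F–Ab–C–Eb: an F minor seventh chord.
The lowest note is F, the root of the chord, so this is root position (figured bass 7).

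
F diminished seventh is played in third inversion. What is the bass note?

F diminished seventh is F–Ab–Cb–Ebb. Third inversion places the seventh in the bass: Ebb.

Ebb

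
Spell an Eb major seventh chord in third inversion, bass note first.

D, Eb, G, Bb

Eb major seventh is Eb–G–Bb–D. Third inversion puts the seventh (D) in the bass, with the remaining tones above: D, Eb, G, Bb.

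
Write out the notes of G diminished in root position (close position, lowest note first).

G, Bb, Db

G diminished is G–Bb–Db. Root position puts the root (G) in the bass, with the remaining tones above: G, Bb, Db.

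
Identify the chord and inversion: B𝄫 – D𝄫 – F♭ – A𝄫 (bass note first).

The pitch classes Bbb, Dbb, Fb, Abb arrange in thirds as Bbb–Dbb–Fb–Abb: a Bbb minor seventh chord.
With the root (Bbb) in the bass, the chord is in root position (figured bass 7).

Bbb minor seventh, root position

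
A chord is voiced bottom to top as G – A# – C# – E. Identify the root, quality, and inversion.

A# diminished seventh, third inversion

The distinct note names are G, A#, C#, E. Stacked in thirds they read A#–C#–E–G, which is a diminished seventh chord on A#.
The lowest note is G, the seventh of the chord, so this is third inversion (figured bass 4/2).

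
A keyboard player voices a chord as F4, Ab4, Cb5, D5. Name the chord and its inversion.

The distinct note names are F, Ab, Cb, D. Stacked in thirds they read D–F–Ab–Cb, which is a diminished seventh chord on D.
The lowest note is F, the third of the chord, so this is first inversion (figured bass 6/5).

D diminished seventh, first inversion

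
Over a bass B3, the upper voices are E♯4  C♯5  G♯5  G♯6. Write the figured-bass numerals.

4/2

The notes B, E#, C#, G# stack in thirds as C#–E#–G#–B — a C# dominant seventh chord. The bass B is the seventh, so this is third inversion: figured 4/2.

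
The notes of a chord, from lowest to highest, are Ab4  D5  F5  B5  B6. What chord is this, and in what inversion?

B diminished seventh, third inversion

The distinct note names are Ab, D, F, B. Stacked in thirds they read B–D–F–Ab, which is a diminished seventh chord on B.
Ab is the seventh of B diminished seventh; seventh in the bass means third inversion (figured bass 4/2).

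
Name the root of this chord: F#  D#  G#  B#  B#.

Reordering F#, D#, G#, B# into stacked thirds gives G#–B#–D#–F#; the bottom of that stack, G#, is the root.

G#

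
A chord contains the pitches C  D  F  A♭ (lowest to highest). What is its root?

D

C, D, F, Ab are the tones of a D half-diminished seventh chord (D–F–Ab–C), making D the root.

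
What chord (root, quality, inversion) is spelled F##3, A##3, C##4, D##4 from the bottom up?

D## minor seventh, first inversion

The pitch classes F##, A##, C##, D## arrange in thirds as D##–F##–A##–C##: a D## minor seventh chord.
With the third (F##) in the bass, the chord is in first inversion (figured bass 6/5).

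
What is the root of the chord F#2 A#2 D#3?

D#

Reordering F#, A#, D# into stacked thirds gives D#–F#–A#; the bottom of that stack, D#, is the root.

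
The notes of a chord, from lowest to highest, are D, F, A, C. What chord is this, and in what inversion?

D minor seventh, root position

The distinct note names are D, F, A, C. Stacked in thirds they read D–F–A–C, which is a minor seventh chord on D.
The lowest note is D, the root of the chord, so this is root position (figured bass 7).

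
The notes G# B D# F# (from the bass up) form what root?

G#

The distinct letter names are G#, B, D#, F#. Arranged as a stack of thirds they read G#–B–D#–F#, so G# is the root (a G# minor seventh chord).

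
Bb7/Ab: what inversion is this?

third inversion

Bb7/Ab means Bb dominant seventh with Ab in the bass. Ab is the seventh of Bb dominant seventh (Bb–D–F–Ab), so this is third inversion.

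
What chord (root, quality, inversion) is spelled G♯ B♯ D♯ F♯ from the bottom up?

The pitch classes G#, B#, D#, F# arrange in thirds as G#–B#–D#–F#: a G# dominant seventh chord.
With the root (G#) in the bass, the chord is in root position (figured bass 7).

G# dominant seventh, root position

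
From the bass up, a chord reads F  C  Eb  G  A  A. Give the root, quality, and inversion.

The distinct note names are F, C, Eb, G, A. Stacked in thirds they read F–A–C–Eb–G, which is a dominant ninth chord on F.
The lowest note is F, the root of the chord, so this is root position.

F dominant ninth, root position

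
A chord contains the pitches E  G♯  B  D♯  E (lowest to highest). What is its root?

E

E, G#, B, D# are the tones of an E major seventh chord (E–G#–B–D#), making E the root.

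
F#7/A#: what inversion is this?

first inversion

F#7/A# means F# dominant seventh with A# in the bass. A# is the third of F# dominant seventh (F#–A#–C#–E), so this is first inversion.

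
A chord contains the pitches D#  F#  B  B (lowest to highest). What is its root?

B

D#, F#, B are the tones of a B major triad (B–D#–F#), making B the root.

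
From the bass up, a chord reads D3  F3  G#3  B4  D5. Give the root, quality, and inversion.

Reducing to letter names: D, F, G#, B. These stack in thirds as G#–B–D–F — a G# diminished seventh chord.
The lowest note is D, the fifth of the chord, so this is second inversion (figured bass 4/3).

G# diminished seventh, second inversion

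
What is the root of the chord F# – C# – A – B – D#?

Reordering F#, C#, A, B, D# into stacked thirds gives B–D#–F#–A–C#; the bottom of that stack, B, is the root.

B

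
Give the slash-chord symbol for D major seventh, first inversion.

First inversion of D major seventh has the third (F#) in the bass. As a slash chord: Dmaj7/F#.

Dmaj7/F#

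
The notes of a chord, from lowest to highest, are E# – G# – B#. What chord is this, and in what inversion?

Reducing to letter names: E#, G#, B#. These stack in thirds as E#–G#–B# — an E# minor triad.
E# is the root of E# minor; root in the bass means root position (figured bass 5/3).

E# minor, root position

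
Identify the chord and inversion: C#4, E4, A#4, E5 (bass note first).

The pitch classes C#, E, A# arrange in thirds as A#–C#–E: an A# diminished triad.
C# is the third of A# diminished; third in the bass means first inversion (figured bass 6).

A# diminished, first inversion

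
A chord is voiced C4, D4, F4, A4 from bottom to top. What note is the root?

D

C, D, F, A are the tones of a D minor seventh chord (D–F–A–C), making D the root.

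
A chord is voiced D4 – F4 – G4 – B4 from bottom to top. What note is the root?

G

D, F, G, B are the tones of a G dominant seventh chord (G–B–D–F), making G the root.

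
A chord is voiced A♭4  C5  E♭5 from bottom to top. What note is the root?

Ab

The distinct letter names are Ab, C, Eb. Arranged as a stack of thirds they read Ab–C–Eb, so Ab is the root (an Ab major triad).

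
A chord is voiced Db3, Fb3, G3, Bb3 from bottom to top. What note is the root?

Db, Fb, G, Bb are the tones of a G diminished seventh chord (G–Bb–Db–Fb), making G the root.

G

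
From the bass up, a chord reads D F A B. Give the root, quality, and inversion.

B half-diminished seventh, first inversion

The pitch classes D, F, A, B arrange in thirds as B–D–F–A: a B half-diminished seventh chord.
The lowest note is D, the third of the chord, so this is first inversion (figured bass 6/5).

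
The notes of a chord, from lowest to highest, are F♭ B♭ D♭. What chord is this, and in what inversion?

The distinct note names are Fb, Bb, Db. Stacked in thirds they read Bb–Db–Fb, which is a diminished triad on Bb.
With the fifth (Fb) in the bass, the chord is in second inversion (figured bass 6/4).

Bb diminished, second inversion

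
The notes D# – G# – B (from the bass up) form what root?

G#

D#, G#, B are the tones of a G# minor triad (G#–B–D#), making G# the root.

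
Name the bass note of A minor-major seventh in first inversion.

In first inversion the third is lowest. For A minor-major seventh (A–C–E–G#) that is C.

C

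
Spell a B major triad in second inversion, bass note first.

F#, B, D#

The chord tones are B–D#–F#. With the fifth (F#) lowest for second inversion: F#, B, D#.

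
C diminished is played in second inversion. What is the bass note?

The fifth of C diminished (C–Eb–Gb) is Gb; that is the bass in second inversion.

Gb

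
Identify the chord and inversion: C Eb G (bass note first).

C minor, root position

The distinct note names are C, Eb, G. Stacked in thirds they read C–Eb–G, which is a minor triad on C.
C is the root of C minor; root in the bass means root position (figured bass 5/3).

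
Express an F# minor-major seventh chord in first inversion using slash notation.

F#m(maj7)/A

First inversion of F# minor-major seventh has the third (A) in the bass. As a slash chord: F#m(maj7)/A.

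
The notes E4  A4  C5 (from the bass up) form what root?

The distinct letter names are E, A, C. Arranged as a stack of thirds they read A–C–E, so A is the root (an A minor triad).

A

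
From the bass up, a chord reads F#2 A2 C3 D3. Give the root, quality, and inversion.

The distinct note names are F#, A, C, D. Stacked in thirds they read D–F#–A–C, which is a dominant seventh chord on D.
With the third (F#) in the bass, the chord is in first inversion (figured bass 6/5).

D dominant seventh, first inversion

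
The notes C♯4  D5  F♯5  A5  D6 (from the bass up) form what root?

C#, D, F#, A are the tones of a D major seventh chord (D–F#–A–C#), making D the root.

D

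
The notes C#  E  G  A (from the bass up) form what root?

A

C#, E, G, A are the tones of an A dominant seventh chord (A–C#–E–G), making A the root.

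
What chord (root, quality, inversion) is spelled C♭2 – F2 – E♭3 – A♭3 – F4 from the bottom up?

Reducing to letter names: Cb, F, Eb, Ab. These stack in thirds as F–Ab–Cb–Eb — an F half-diminished seventh chord.
The lowest note is Cb, the fifth of the chord, so this is second inversion (figured bass 4/3).

F half-diminished seventh, second inversion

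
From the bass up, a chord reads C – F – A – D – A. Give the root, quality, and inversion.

The pitch classes C, F, A, D arrange in thirds as D–F–A–C: a D minor seventh chord.
The lowest note is C, the seventh of the chord, so this is third inversion (figured bass 4/2).

D minor seventh, third inversion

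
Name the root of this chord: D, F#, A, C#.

D

Reordering D, F#, A, C# into stacked thirds gives D–F#–A–C#; the bottom of that stack, D, is the root.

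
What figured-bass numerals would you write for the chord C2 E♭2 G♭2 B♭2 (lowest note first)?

The notes C, Eb, Gb, Bb stack in thirds as C–Eb–Gb–Bb — a C half-diminished seventh chord. The bass C is the root, so this is root position: figured 7.

7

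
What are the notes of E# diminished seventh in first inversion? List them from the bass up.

G#, B, D, E#

E# diminished seventh is E#–G#–B–D. First inversion puts the third (G#) in the bass, with the remaining tones above: G#, B, D, E#.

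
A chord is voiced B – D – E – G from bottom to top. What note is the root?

E

Reordering B, D, E, G into stacked thirds gives E–G–B–D; the bottom of that stack, E, is the root.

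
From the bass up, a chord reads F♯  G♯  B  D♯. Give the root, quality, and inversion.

G# minor seventh, third inversion

Reducing to letter names: F#, G#, B, D#. These stack in thirds as G#–B–D#–F# — a G# minor seventh chord.
F# is the seventh of G# minor seventh; seventh in the bass means third inversion (figured bass 4/2).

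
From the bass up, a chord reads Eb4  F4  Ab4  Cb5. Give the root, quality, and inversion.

F half-diminished seventh, third inversion

The pitch classes Eb, F, Ab, Cb arrange in thirds as F–Ab–Cb–Eb: an F half-diminished seventh chord.
The lowest note is Eb, the seventh of the chord, so this is third inversion (figured bass 4/2).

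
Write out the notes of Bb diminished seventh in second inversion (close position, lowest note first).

Fb, Abb, Bb, Db

Spelling Bb diminished seventh: Bb–Db–Fb–Abb. In second inversion the fifth is bass, giving Fb, Abb, Bb, Db from the bottom.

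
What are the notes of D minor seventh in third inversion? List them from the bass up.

C, D, F, A

D minor seventh is D–F–A–C. Third inversion puts the seventh (C) in the bass, with the remaining tones above: C, D, F, A.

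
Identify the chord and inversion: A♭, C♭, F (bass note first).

Reducing to letter names: Ab, Cb, F. These stack in thirds as F–Ab–Cb — an F diminished triad.
Ab is the third of F diminished; third in the bass means first inversion (figured bass 6).

F diminished, first inversion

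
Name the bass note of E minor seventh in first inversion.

G

In first inversion the third is lowest. For E minor seventh (E–G–B–D) that is G.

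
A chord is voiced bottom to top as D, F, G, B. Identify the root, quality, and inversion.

G dominant seventh, second inversion

The pitch classes D, F, G, B arrange in thirds as G–B–D–F: a G dominant seventh chord.
With the fifth (D) in the bass, the chord is in second inversion (figured bass 4/3).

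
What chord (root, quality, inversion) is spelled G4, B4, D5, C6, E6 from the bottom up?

C major ninth, second inversion

The pitch classes G, B, D, C, E arrange in thirds as C–E–G–B–D: a C major ninth chord.
The lowest note is G, the fifth of the chord, so this is second inversion.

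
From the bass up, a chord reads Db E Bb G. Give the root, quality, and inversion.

The distinct note names are Db, E, Bb, G. Stacked in thirds they read E–G–Bb–Db, which is a diminished seventh chord on E.
The lowest note is Db, the seventh of the chord, so this is third inversion (figured bass 4/2).

E diminished seventh, third inversion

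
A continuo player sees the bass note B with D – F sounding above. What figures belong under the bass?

The notes B, D, F stack in thirds as B–D–F — a B diminished triad. The bass B is the root, so this is root position: figured 5/3.

5/3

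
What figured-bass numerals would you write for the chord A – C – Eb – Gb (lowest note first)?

The notes A, C, Eb, Gb stack in thirds as A–C–Eb–Gb — an A diminished seventh chord. The bass A is the root, so this is root position: figured 7.

7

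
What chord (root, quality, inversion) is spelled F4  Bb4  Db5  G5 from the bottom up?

G half-diminished seventh, third inversion

The pitch classes F, Bb, Db, G arrange in thirds as G–Bb–Db–F: a G half-diminished seventh chord.
F is the seventh of G half-diminished seventh; seventh in the bass means third inversion (figured bass 4/2).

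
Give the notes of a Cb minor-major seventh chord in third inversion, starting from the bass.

Bb, Cb, Ebb, Gb

Cb minor-major seventh is Cb–Ebb–Gb–Bb. Third inversion puts the seventh (Bb) in the bass, with the remaining tones above: Bb, Cb, Ebb, Gb.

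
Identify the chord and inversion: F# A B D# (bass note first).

B dominant seventh, second inversion

The distinct note names are F#, A, B, D#. Stacked in thirds they read B–D#–F#–A, which is a dominant seventh chord on B.
With the fifth (F#) in the bass, the chord is in second inversion (figured bass 4/3).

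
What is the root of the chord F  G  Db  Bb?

The distinct letter names are F, G, Db, Bb. Arranged as a stack of thirds they read G–Bb–Db–F, so G is the root (a G half-diminished seventh chord).

G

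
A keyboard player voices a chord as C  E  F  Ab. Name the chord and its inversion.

The distinct note names are C, E, F, Ab. Stacked in thirds they read F–Ab–C–E, which is a minor-major seventh chord on F.
With the fifth (C) in the bass, the chord is in second inversion (figured bass 4/3).

F minor-major seventh, second inversion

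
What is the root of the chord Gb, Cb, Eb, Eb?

The distinct letter names are Gb, Cb, Eb. Arranged as a stack of thirds they read Cb–Eb–Gb, so Cb is the root (a Cb major triad).

Cb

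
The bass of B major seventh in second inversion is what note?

F#

In second inversion the fifth is lowest. For B major seventh (B–D#–F#–A#) that is F#.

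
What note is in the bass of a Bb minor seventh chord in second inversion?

F

Bb minor seventh is Bb–Db–F–Ab. Second inversion places the fifth in the bass: F.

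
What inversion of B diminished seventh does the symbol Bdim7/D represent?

Bdim7/D means B diminished seventh with D in the bass. D is the third of B diminished seventh (B–D–F–Ab), so this is first inversion.

first inversion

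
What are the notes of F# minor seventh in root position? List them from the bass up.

F# minor seventh is F#–A–C#–E. Root position puts the root (F#) in the bass, with the remaining tones above: F#, A, C#, E.

F#, A, C#, E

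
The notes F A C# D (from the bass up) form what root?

The distinct letter names are F, A, C#, D. Arranged as a stack of thirds they read D–F–A–C#, so D is the root (a D minor-major seventh chord).

D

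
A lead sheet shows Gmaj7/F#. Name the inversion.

third inversion

Gmaj7/F# means G major seventh with F# in the bass. F# is the seventh of G major seventh (G–B–D–F#), so this is third inversion.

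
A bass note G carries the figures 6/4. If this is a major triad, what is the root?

C

The figures 6/4 mean the fifth of the chord is in the bass. If G is the fifth of a major triad, the root is C (chord tones C–E–G).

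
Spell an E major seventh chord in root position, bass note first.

E, G#, B, D#

Spelling E major seventh: E–G#–B–D#. In root position the root is bass, giving E, G#, B, D# from the bottom.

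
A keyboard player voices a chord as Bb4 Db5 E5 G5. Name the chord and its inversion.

The pitch classes Bb, Db, E, G arrange in thirds as E–G–Bb–Db: an E diminished seventh chord.
Bb is the fifth of E diminished seventh; fifth in the bass means second inversion (figured bass 4/3).

E diminished seventh, second inversion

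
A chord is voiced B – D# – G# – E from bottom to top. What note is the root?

E

B, D#, G#, E are the tones of an E major seventh chord (E–G#–B–D#), making E the root.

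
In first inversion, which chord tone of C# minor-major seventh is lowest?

E

The third of C# minor-major seventh (C#–E–G#–B#) is E; that is the bass in first inversion.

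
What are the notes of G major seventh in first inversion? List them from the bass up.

B, D, F#, G

Spelling G major seventh: G–B–D–F#. In first inversion the third is bass, giving B, D, F#, G from the bottom.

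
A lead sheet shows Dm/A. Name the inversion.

second inversion

Dm/A means D minor with A in the bass. A is the fifth of D minor (D–F–A), so this is second inversion.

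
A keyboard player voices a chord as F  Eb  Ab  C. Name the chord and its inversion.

The distinct note names are F, Eb, Ab, C. Stacked in thirds they read F–Ab–C–Eb, which is a minor seventh chord on F.
F is the root of F minor seventh; root in the bass means root position (figured bass 7).

F minor seventh, root position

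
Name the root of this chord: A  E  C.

A

The distinct letter names are A, E, C. Arranged as a stack of thirds they read A–C–E, so A is the root (an A minor triad).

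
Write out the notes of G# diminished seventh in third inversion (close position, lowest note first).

F, G#, B, D

The chord tones are G#–B–D–F. With the seventh (F) lowest for third inversion: F, G#, B, D.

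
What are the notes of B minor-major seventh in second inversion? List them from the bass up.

F#, A#, B, D

The chord tones are B–D–F#–A#. With the fifth (F#) lowest for second inversion: F#, A#, B, D.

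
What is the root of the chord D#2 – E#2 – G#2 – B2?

Reordering D#, E#, G#, B into stacked thirds gives E#–G#–B–D#; the bottom of that stack, E#, is the root.

E#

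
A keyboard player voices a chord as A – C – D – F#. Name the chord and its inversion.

D dominant seventh, second inversion

The distinct note names are A, C, D, F#. Stacked in thirds they read D–F#–A–C, which is a dominant seventh chord on D.
A is the fifth of D dominant seventh; fifth in the bass means second inversion (figured bass 4/3).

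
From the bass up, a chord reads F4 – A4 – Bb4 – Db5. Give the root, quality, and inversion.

The pitch classes F, A, Bb, Db arrange in thirds as Bb–Db–F–A: a Bb minor-major seventh chord.
F is the fifth of Bb minor-major seventh; fifth in the bass means second inversion (figured bass 4/3).

Bb minor-major seventh, second inversion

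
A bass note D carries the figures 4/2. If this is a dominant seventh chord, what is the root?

E

The figures 4/2 mean the seventh of the chord is in the bass. If D is the seventh of a dominant seventh chord, the root is E (chord tones E–G#–B–D).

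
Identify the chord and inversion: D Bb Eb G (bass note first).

Eb major seventh, third inversion

Reducing to letter names: D, Bb, Eb, G. These stack in thirds as Eb–G–Bb–D — an Eb major seventh chord.
The lowest note is D, the seventh of the chord, so this is third inversion (figured bass 4/2).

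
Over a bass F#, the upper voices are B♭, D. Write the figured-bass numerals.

The notes F#, Bb, D stack in thirds as Bb–D–F# — a Bb augmented triad. The bass F# is the fifth, so this is second inversion: figured 6/4.

6/4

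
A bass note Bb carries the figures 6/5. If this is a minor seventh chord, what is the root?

The figures 6/5 mean the third of the chord is in the bass. If Bb is the third of a minor seventh chord, the root is G (chord tones G–Bb–D–F).

G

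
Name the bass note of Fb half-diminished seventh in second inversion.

Fb half-diminished seventh is Fb–Abb–Cbb–Ebb. Second inversion places the fifth in the bass: Cbb.

Cbb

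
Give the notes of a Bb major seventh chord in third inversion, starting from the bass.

Bb major seventh is Bb–D–F–A. Third inversion puts the seventh (A) in the bass, with the remaining tones above: A, Bb, D, F.

A, Bb, D, F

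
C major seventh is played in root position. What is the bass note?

The root of C major seventh (C–E–G–B) is C; that is the bass in root position.

C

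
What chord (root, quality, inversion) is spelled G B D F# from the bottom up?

G major seventh, root position

The pitch classes G, B, D, F# arrange in thirds as G–B–D–F#: a G major seventh chord.
G is the root of G major seventh; root in the bass means root position (figured bass 7).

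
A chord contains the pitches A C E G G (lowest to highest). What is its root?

A, C, E, G are the tones of an A minor seventh chord (A–C–E–G), making A the root.

A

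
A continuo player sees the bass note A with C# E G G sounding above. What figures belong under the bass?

The notes A, C#, E, G stack in thirds as A–C#–E–G — an A dominant seventh chord. The bass A is the root, so this is root position: figured 7.

7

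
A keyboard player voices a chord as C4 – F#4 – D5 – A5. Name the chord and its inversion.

The pitch classes C, F#, D, A arrange in thirds as D–F#–A–C: a D dominant seventh chord.
The lowest note is C, the seventh of the chord, so this is third inversion (figured bass 4/2).

D dominant seventh, third inversion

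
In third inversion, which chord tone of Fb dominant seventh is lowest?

The seventh of Fb dominant seventh (Fb–Ab–Cb–Ebb) is Ebb; that is the bass in third inversion.

Ebb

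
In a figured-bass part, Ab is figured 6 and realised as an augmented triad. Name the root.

The figures 6 mean the third of the chord is in the bass. If Ab is the third of an augmented triad, the root is Fb (chord tones Fb–Ab–C).

Fb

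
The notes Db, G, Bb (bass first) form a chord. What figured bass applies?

The notes Db, G, Bb stack in thirds as G–Bb–Db — a G diminished triad. The bass Db is the fifth, so this is second inversion: figured 6/4.

6/4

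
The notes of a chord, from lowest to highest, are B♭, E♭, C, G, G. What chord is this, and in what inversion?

C minor seventh, third inversion

Reducing to letter names: Bb, Eb, C, G. These stack in thirds as C–Eb–G–Bb — a C minor seventh chord.
With the seventh (Bb) in the bass, the chord is in third inversion (figured bass 4/2).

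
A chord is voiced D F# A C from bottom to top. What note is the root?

D

Reordering D, F#, A, C into stacked thirds gives D–F#–A–C; the bottom of that stack, D, is the root.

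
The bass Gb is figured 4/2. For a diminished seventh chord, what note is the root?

A

The figures 4/2 mean the seventh of the chord is in the bass. If Gb is the seventh of a diminished seventh chord, the root is A (chord tones A–C–Eb–Gb).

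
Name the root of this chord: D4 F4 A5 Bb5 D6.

Bb

Reordering D, F, A, Bb into stacked thirds gives Bb–D–F–A; the bottom of that stack, Bb, is the root.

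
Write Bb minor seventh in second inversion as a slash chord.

Bbm7/F

Second inversion of Bb minor seventh has the fifth (F) in the bass. As a slash chord: Bbm7/F.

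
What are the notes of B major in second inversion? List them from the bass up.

F#, B, D#

Spelling B major: B–D#–F#. In second inversion the fifth is bass, giving F#, B, D# from the bottom.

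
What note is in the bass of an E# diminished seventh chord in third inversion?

D

E# diminished seventh is E#–G#–B–D. Third inversion places the seventh in the bass: D.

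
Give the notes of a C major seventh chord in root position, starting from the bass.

C, E, G, B

Spelling C major seventh: C–E–G–B. In root position the root is bass, giving C, E, G, B from the bottom.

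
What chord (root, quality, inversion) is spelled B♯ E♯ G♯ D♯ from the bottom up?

The pitch classes B#, E#, G#, D# arrange in thirds as E#–G#–B#–D#: an E# minor seventh chord.
With the fifth (B#) in the bass, the chord is in second inversion (figured bass 4/3).

E# minor seventh, second inversion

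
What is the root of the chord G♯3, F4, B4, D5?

G#, F, B, D are the tones of a G# diminished seventh chord (G#–B–D–F), making G# the root.

G#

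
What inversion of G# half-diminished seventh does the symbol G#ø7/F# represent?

third inversion

G#ø7/F# means G# half-diminished seventh with F# in the bass. F# is the seventh of G# half-diminished seventh (G#–B–D–F#), so this is third inversion.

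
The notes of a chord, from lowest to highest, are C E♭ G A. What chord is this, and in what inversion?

Reducing to letter names: C, Eb, G, A. These stack in thirds as A–C–Eb–G — an A half-diminished seventh chord.
With the third (C) in the bass, the chord is in first inversion (figured bass 6/5).

A half-diminished seventh, first inversion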